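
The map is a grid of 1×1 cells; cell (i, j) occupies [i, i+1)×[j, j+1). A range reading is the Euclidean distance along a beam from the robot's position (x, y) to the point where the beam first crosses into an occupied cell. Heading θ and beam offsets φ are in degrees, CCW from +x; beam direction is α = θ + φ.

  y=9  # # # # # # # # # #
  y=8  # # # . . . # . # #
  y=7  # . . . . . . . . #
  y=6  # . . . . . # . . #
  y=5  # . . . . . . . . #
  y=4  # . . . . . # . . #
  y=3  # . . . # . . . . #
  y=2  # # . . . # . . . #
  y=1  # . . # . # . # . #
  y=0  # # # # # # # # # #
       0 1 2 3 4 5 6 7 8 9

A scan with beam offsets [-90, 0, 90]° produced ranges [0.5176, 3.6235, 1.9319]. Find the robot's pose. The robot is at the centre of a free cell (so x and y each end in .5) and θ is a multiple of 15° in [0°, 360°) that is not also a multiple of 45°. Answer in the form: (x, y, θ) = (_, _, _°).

Enumerate (i+0.5, j+0.5, θ) over the 52 free cells and 16 admissible headings. For each, cast all 3 beams and compare to the given ranges.
  (2.5, 5.5, 330°): beam 1 = 2.8868 ≠ 0.5176 ✗
  (2.5, 4.5, 330°): beam 1 = 1.7321 ≠ 0.5176 ✗
  (8.5, 3.5, 105°): beam 2 = 5.6940 ≠ 3.6235 ✗
  (6.5, 2.5, 15°): beam 1 = 1.5529 ≠ 0.5176 ✗
  …
  (8.5, 5.5, 105°): r_1=0.5176, r_2=3.6235, r_3=1.9319 — all match ✓
No second candidate reproduces the full scan.

(x, y, θ) = (8.5, 5.5, 105°)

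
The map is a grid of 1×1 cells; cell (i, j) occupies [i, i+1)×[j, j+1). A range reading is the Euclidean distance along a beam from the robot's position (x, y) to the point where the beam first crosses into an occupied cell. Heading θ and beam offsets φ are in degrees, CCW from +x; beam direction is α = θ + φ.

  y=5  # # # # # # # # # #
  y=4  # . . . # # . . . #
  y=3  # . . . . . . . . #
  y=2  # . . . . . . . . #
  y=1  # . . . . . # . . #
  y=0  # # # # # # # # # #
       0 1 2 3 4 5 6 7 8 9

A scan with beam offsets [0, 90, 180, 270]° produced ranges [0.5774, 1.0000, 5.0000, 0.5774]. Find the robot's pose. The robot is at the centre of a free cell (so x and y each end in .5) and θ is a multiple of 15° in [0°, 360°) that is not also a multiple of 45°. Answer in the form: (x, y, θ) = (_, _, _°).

(x, y, θ) = (8.5, 1.5, 330°)

Candidates: 29 free-cell centres × 16 headings = 464 poses. Raycast each; keep the one whose scan matches to 4 dp.
  (3.5, 2.5, 330°): beam 1 = 2.8868 ≠ 0.5774 ✗
  (7.5, 4.5, 105°): beam 1 = 0.5176 ≠ 0.5774 ✗
  (3.5, 1.5, 255°): beam 1 = 0.5176 ≠ 0.5774 ✗
  …
  (8.5, 1.5, 330°): r_1=0.5774, r_2=1.0000, r_3=5.0000, r_4=0.5774 — all match ✓
Only this pose fits every beam.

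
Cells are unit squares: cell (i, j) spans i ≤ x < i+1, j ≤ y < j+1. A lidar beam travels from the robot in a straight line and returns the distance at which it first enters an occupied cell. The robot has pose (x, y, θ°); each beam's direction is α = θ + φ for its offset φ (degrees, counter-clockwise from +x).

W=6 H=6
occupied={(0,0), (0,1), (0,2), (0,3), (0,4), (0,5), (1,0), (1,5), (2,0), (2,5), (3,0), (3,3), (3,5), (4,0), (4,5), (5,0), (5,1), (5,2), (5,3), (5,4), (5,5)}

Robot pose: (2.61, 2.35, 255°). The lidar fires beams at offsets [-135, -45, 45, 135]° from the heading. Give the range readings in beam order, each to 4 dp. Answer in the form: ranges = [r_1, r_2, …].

ranges = [3.0600, 1.8591, 1.5588, 1.3000]

beam 1: φ=-135°, α=120°
  direction (-0.5000, 0.8660); cell (2,2); t to first gridline: x 1.2200, y 0.7506 (then +2.0000 / +1.1547)
    (2,3) via y @ 0.7506
    (1,3) via x @ 1.2200
    (1,4) via y @ 1.9053
    (1,5) via y @ 3.0600  # hit
  → r_1 = 3.0600
beam 2: φ=-45°, α=210°
  direction (-0.8660, -0.5000); cell (2,2); t to first gridline: x 0.7044, y 0.7000 (then +1.1547 / +2.0000)
    (2,1) via y @ 0.7000
    (1,1) via x @ 0.7044
    (0,1) via x @ 1.8591  # hit
  → r_2 = 1.8591
beam 3: φ=45°, α=300°
  direction (0.5000, -0.8660); cell (2,2); t to first gridline: x 0.7800, y 0.4041 (then +2.0000 / +1.1547)
    (2,1) via y @ 0.4041
    (3,1) via x @ 0.7800
    (3,0) via y @ 1.5588  # hit
  → r_3 = 1.5588
beam 4: φ=135°, α=30°
  direction (0.8660, 0.5000); cell (2,2); t to first gridline: x 0.4503, y 1.3000 (then +1.1547 / +2.0000)
    (3,2) via x @ 0.4503
    (3,3) via y @ 1.3000  # hit
  → r_4 = 1.3000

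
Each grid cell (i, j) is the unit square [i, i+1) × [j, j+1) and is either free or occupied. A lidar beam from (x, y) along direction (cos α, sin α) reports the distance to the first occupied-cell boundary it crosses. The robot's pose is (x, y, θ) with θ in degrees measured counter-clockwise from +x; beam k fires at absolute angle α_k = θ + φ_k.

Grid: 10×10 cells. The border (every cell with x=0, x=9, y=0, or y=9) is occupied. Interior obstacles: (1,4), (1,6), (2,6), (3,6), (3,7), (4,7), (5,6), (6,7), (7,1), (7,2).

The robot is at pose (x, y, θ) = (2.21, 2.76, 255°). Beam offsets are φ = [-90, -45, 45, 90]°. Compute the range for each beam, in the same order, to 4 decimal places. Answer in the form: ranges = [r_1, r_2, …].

ranges = [1.2527, 1.3972, 2.0323, 4.9590]

beam 1: φ=-90°, α=165°
  dir = (cos 165°, sin 165°) = (-0.9659, 0.2588); from cell (2,2)
  next x-line at t=0.2174, next y-line at t=0.9273; Δt_x=1.0353, Δt_y=3.8637
    x: enter (1,2) at t=0.2174
    y: enter (1,3) at t=0.9273
    x: enter (0,3) at t=1.2527 ← occupied
  → r_1 = 1.2527
beam 2: φ=-45°, α=210°
  dir = (cos 210°, sin 210°) = (-0.8660, -0.5000); from cell (2,2)
  next x-line at t=0.2425, next y-line at t=1.5200; Δt_x=1.1547, Δt_y=2.0000
    x: enter (1,2) at t=0.2425
    x: enter (0,2) at t=1.3972 ← occupied
  → r_2 = 1.3972
beam 3: φ=45°, α=300°
  dir = (cos 300°, sin 300°) = (0.5000, -0.8660); from cell (2,2)
  next x-line at t=1.5800, next y-line at t=0.8776; Δt_x=2.0000, Δt_y=1.1547
    y: enter (2,1) at t=0.8776
    x: enter (3,1) at t=1.5800
    y: enter (3,0) at t=2.0323 ← occupied
  → r_3 = 2.0323
beam 4: φ=90°, α=345°
  dir = (cos 345°, sin 345°) = (0.9659, -0.2588); from cell (2,2)
  next x-line at t=0.8179, next y-line at t=2.9364; Δt_x=1.0353, Δt_y=3.8637
    x: enter (3,2) at t=0.8179
    x: enter (4,2) at t=1.8531
    x: enter (5,2) at t=2.8884
    y: enter (5,1) at t=2.9364
    x: enter (6,1) at t=3.9237
    x: enter (7,1) at t=4.9590 ← occupied
  → r_4 = 4.9590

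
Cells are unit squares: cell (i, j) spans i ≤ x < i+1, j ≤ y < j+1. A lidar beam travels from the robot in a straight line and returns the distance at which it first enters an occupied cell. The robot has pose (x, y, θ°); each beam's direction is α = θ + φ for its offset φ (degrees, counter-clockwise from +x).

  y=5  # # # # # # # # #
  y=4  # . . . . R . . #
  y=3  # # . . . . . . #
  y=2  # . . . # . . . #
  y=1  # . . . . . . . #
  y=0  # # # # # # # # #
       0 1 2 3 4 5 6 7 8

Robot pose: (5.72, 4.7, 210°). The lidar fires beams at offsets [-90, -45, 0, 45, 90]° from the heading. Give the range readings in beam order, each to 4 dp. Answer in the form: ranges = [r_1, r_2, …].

ranges = [0.3464, 1.1591, 5.4502, 2.7819, 4.2724]

beam 1: φ=-90°, α=120°
  dir = (cos 120°, sin 120°) = (-0.5000, 0.8660); from cell (5,4)
  next x-line at t=1.4400, next y-line at t=0.3464; Δt_x=2.0000, Δt_y=1.1547
    y: enter (5,5) at t=0.3464 ← occupied
  → r_1 = 0.3464
beam 2: φ=-45°, α=165°
  dir = (cos 165°, sin 165°) = (-0.9659, 0.2588); from cell (5,4)
  next x-line at t=0.7454, next y-line at t=1.1591; Δt_x=1.0353, Δt_y=3.8637
    x: enter (4,4) at t=0.7454
    y: enter (4,5) at t=1.1591 ← occupied
  → r_2 = 1.1591
beam 3: φ=0°, α=210°
  dir = (cos 210°, sin 210°) = (-0.8660, -0.5000); from cell (5,4)
  next x-line at t=0.8314, next y-line at t=1.4000; Δt_x=1.1547, Δt_y=2.0000
    x: enter (4,4) at t=0.8314
    y: enter (4,3) at t=1.4000
    x: enter (3,3) at t=1.9861
    x: enter (2,3) at t=3.1408
    y: enter (2,2) at t=3.4000
    x: enter (1,2) at t=4.2955
    y: enter (1,1) at t=5.4000
    x: enter (0,1) at t=5.4502 ← occupied
  → r_3 = 5.4502
beam 4: φ=45°, α=255°
  dir = (cos 255°, sin 255°) = (-0.2588, -0.9659); from cell (5,4)
  next x-line at t=2.7819, next y-line at t=0.7247; Δt_x=3.8637, Δt_y=1.0353
    y: enter (5,3) at t=0.7247
    y: enter (5,2) at t=1.7600
    x: enter (4,2) at t=2.7819 ← occupied
  → r_4 = 2.7819
beam 5: φ=90°, α=300°
  dir = (cos 300°, sin 300°) = (0.5000, -0.8660); from cell (5,4)
  next x-line at t=0.5600, next y-line at t=0.8083; Δt_x=2.0000, Δt_y=1.1547
    x: enter (6,4) at t=0.5600
    y: enter (6,3) at t=0.8083
    y: enter (6,2) at t=1.9630
    x: enter (7,2) at t=2.5600
    y: enter (7,1) at t=3.1177
    y: enter (7,0) at t=4.2724 ← occupied
  → r_5 = 4.2724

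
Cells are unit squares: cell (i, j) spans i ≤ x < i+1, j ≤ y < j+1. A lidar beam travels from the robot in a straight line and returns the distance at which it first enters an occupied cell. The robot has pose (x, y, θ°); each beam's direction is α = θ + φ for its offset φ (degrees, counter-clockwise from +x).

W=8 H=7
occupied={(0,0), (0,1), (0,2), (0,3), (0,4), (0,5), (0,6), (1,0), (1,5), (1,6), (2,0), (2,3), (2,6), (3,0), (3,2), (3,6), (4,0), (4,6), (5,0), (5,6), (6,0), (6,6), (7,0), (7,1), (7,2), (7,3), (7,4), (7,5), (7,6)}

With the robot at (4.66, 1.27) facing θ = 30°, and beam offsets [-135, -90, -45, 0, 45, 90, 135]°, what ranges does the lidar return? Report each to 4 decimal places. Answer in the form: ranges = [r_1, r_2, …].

beam 1: φ=-135°, α=255°
  cosα=-0.2588 sinα=-0.9659 | (4,1) | tMaxX 2.5500 tMaxY 0.2795 | tΔX 3.8637 tΔY 1.0353
    t=0.2795 [y] (4,0) — stop
  → r_1 = 0.2795
beam 2: φ=-90°, α=300°
  cosα=0.5000 sinα=-0.8660 | (4,1) | tMaxX 0.6800 tMaxY 0.3118 | tΔX 2.0000 tΔY 1.1547
    t=0.3118 [y] (4,0) — stop
  → r_2 = 0.3118
beam 3: φ=-45°, α=345°
  cosα=0.9659 sinα=-0.2588 | (4,1) | tMaxX 0.3520 tMaxY 1.0432 | tΔX 1.0353 tΔY 3.8637
    t=0.3520 [x] (5,1)
    t=1.0432 [y] (5,0) — stop
  → r_3 = 1.0432
beam 4: φ=0°, α=30°
  cosα=0.8660 sinα=0.5000 | (4,1) | tMaxX 0.3926 tMaxY 1.4600 | tΔX 1.1547 tΔY 2.0000
    t=0.3926 [x] (5,1)
    t=1.4600 [y] (5,2)
    t=1.5473 [x] (6,2)
    t=2.7020 [x] (7,2) — stop
  → r_4 = 2.7020
beam 5: φ=45°, α=75°
  cosα=0.2588 sinα=0.9659 | (4,1) | tMaxX 1.3137 tMaxY 0.7558 | tΔX 3.8637 tΔY 1.0353
    t=0.7558 [y] (4,2)
    t=1.3137 [x] (5,2)
    t=1.7910 [y] (5,3)
    t=2.8263 [y] (5,4)
    t=3.8616 [y] (5,5)
    t=4.8969 [y] (5,6) — stop
  → r_5 = 4.8969
beam 6: φ=90°, α=120°
  cosα=-0.5000 sinα=0.8660 | (4,1) | tMaxX 1.3200 tMaxY 0.8429 | tΔX 2.0000 tΔY 1.1547
    t=0.8429 [y] (4,2)
    t=1.3200 [x] (3,2) — stop
  → r_6 = 1.3200
beam 7: φ=135°, α=165°
  cosα=-0.9659 sinα=0.2588 | (4,1) | tMaxX 0.6833 tMaxY 2.8205 | tΔX 1.0353 tΔY 3.8637
    t=0.6833 [x] (3,1)
    t=1.7186 [x] (2,1)
    t=2.7538 [x] (1,1)
    t=2.8205 [y] (1,2)
    t=3.7891 [x] (0,2) — stop
  → r_7 = 3.7891

ranges = [0.2795, 0.3118, 1.0432, 2.7020, 4.8969, 1.3200, 3.7891]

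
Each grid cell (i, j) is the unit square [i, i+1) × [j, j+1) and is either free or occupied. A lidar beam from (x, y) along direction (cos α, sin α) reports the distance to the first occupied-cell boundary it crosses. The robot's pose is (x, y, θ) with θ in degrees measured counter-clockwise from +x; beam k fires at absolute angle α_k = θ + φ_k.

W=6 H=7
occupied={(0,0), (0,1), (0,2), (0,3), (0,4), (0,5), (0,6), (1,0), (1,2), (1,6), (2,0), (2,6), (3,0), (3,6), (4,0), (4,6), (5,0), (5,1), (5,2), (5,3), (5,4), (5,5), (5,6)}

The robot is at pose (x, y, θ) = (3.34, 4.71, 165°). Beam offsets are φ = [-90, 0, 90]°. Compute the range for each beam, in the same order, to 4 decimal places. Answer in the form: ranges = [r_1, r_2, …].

beam 1: φ=-90°, α=75°
  d=(0.2588,0.9659)  start (3,4)  tX=2.5500 tY=0.3002  stride 1/|dx|=3.8637 1/|dy|=1.0353
    cross y-line → (3,5), t=0.3002
    cross y-line → (3,6), t=1.3355 (wall)
  → r_1 = 1.3355
beam 2: φ=0°, α=165°
  d=(-0.9659,0.2588)  start (3,4)  tX=0.3520 tY=1.1205  stride 1/|dx|=1.0353 1/|dy|=3.8637
    cross x-line → (2,4), t=0.3520
    cross y-line → (2,5), t=1.1205
    cross x-line → (1,5), t=1.3873
    cross x-line → (0,5), t=2.4225 (wall)
  → r_2 = 2.4225
beam 3: φ=90°, α=255°
  d=(-0.2588,-0.9659)  start (3,4)  tX=1.3137 tY=0.7350  stride 1/|dx|=3.8637 1/|dy|=1.0353
    cross y-line → (3,3), t=0.7350
    cross x-line → (2,3), t=1.3137
    cross y-line → (2,2), t=1.7703
    cross y-line → (2,1), t=2.8056
    cross y-line → (2,0), t=3.8409 (wall)
  → r_3 = 3.8409

ranges = [1.3355, 2.4225, 3.8409]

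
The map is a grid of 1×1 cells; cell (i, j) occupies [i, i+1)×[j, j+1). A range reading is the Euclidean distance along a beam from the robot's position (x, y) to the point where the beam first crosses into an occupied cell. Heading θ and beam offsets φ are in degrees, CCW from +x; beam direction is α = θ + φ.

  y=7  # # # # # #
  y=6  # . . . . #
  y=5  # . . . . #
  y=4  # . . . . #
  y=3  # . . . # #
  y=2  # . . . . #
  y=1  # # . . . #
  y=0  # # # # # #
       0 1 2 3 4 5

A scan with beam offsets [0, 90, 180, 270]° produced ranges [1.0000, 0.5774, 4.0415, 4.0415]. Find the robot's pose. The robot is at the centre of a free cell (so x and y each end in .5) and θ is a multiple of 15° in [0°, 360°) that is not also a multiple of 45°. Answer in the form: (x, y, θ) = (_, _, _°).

(x, y, θ) = (1.5, 4.5, 120°)

Candidates: 22 free-cell centres × 16 headings = 352 poses. Raycast each; keep the one whose scan matches to 4 dp.
  (1.5, 5.5, 75°): beam 1 = 1.5529 ≠ 1.0000 ✗
  (2.5, 5.5, 210°): beam 1 = 1.7321 ≠ 1.0000 ✗
  (2.5, 4.5, 15°): beam 1 = 2.5882 ≠ 1.0000 ✗
  (4.5, 2.5, 210°): beam 1 = 2.8868 ≠ 1.0000 ✗
  …
  (1.5, 4.5, 120°): r_1=1.0000, r_2=0.5774, r_3=4.0415, r_4=4.0415 — all match ✓
Unique over the lattice → pose = (1.5, 4.5, 120°).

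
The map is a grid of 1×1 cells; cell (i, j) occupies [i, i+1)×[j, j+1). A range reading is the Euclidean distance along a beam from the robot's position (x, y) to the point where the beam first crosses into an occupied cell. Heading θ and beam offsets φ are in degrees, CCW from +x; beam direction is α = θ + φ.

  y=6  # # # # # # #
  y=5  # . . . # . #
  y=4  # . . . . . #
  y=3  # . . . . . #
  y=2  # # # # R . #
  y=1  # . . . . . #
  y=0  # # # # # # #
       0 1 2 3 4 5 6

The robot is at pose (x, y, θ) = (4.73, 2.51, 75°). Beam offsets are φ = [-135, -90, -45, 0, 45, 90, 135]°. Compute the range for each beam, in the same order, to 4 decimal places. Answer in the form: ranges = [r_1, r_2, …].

ranges = [1.7436, 1.3148, 1.4665, 3.6131, 4.0299, 0.7558, 0.8429]

beam 1: φ=-135°, α=300°
  cosα=0.5000 sinα=-0.8660 | (4,2) | tMaxX 0.5400 tMaxY 0.5889 | tΔX 2.0000 tΔY 1.1547
    t=0.5400 [x] (5,2)
    t=0.5889 [y] (5,1)
    t=1.7436 [y] (5,0) — stop
  → r_1 = 1.7436
beam 2: φ=-90°, α=345°
  cosα=0.9659 sinα=-0.2588 | (4,2) | tMaxX 0.2795 tMaxY 1.9705 | tΔX 1.0353 tΔY 3.8637
    t=0.2795 [x] (5,2)
    t=1.3148 [x] (6,2) — stop
  → r_2 = 1.3148
beam 3: φ=-45°, α=30°
  cosα=0.8660 sinα=0.5000 | (4,2) | tMaxX 0.3118 tMaxY 0.9800 | tΔX 1.1547 tΔY 2.0000
    t=0.3118 [x] (5,2)
    t=0.9800 [y] (5,3)
    t=1.4665 [x] (6,3) — stop
  → r_3 = 1.4665
beam 4: φ=0°, α=75°
  cosα=0.2588 sinα=0.9659 | (4,2) | tMaxX 1.0432 tMaxY 0.5073 | tΔX 3.8637 tΔY 1.0353
    t=0.5073 [y] (4,3)
    t=1.0432 [x] (5,3)
    t=1.5426 [y] (5,4)
    t=2.5778 [y] (5,5)
    t=3.6131 [y] (5,6) — stop
  → r_4 = 3.6131
beam 5: φ=45°, α=120°
  cosα=-0.5000 sinα=0.8660 | (4,2) | tMaxX 1.4600 tMaxY 0.5658 | tΔX 2.0000 tΔY 1.1547
    t=0.5658 [y] (4,3)
    t=1.4600 [x] (3,3)
    t=1.7205 [y] (3,4)
    t=2.8752 [y] (3,5)
    t=3.4600 [x] (2,5)
    t=4.0299 [y] (2,6) — stop
  → r_5 = 4.0299
beam 6: φ=90°, α=165°
  cosα=-0.9659 sinα=0.2588 | (4,2) | tMaxX 0.7558 tMaxY 1.8932 | tΔX 1.0353 tΔY 3.8637
    t=0.7558 [x] (3,2) — stop
  → r_6 = 0.7558
beam 7: φ=135°, α=210°
  cosα=-0.8660 sinα=-0.5000 | (4,2) | tMaxX 0.8429 tMaxY 1.0200 | tΔX 1.1547 tΔY 2.0000
    t=0.8429 [x] (3,2) — stop
  → r_7 = 0.8429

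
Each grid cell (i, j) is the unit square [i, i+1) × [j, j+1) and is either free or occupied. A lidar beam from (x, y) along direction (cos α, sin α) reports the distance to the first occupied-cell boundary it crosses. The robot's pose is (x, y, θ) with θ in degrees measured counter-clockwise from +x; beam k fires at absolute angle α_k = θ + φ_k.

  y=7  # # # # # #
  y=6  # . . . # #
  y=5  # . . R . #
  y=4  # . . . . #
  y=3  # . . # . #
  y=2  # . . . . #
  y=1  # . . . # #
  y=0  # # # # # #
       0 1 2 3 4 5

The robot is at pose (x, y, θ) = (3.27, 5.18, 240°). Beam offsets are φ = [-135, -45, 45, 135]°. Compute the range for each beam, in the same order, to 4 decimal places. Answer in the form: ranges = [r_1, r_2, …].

ranges = [1.8842, 2.3501, 1.2216, 1.7910]

beam 1: φ=-135°, α=105°
  cosα=-0.2588 sinα=0.9659 | (3,5) | tMaxX 1.0432 tMaxY 0.8489 | tΔX 3.8637 tΔY 1.0353
    t=0.8489 [y] (3,6)
    t=1.0432 [x] (2,6)
    t=1.8842 [y] (2,7) — stop
  → r_1 = 1.8842
beam 2: φ=-45°, α=195°
  cosα=-0.9659 sinα=-0.2588 | (3,5) | tMaxX 0.2795 tMaxY 0.6955 | tΔX 1.0353 tΔY 3.8637
    t=0.2795 [x] (2,5)
    t=0.6955 [y] (2,4)
    t=1.3148 [x] (1,4)
    t=2.3501 [x] (0,4) — stop
  → r_2 = 2.3501
beam 3: φ=45°, α=285°
  cosα=0.2588 sinα=-0.9659 | (3,5) | tMaxX 2.8205 tMaxY 0.1863 | tΔX 3.8637 tΔY 1.0353
    t=0.1863 [y] (3,4)
    t=1.2216 [y] (3,3) — stop
  → r_3 = 1.2216
beam 4: φ=135°, α=15°
  cosα=0.9659 sinα=0.2588 | (3,5) | tMaxX 0.7558 tMaxY 3.1682 | tΔX 1.0353 tΔY 3.8637
    t=0.7558 [x] (4,5)
    t=1.7910 [x] (5,5) — stop
  → r_4 = 1.7910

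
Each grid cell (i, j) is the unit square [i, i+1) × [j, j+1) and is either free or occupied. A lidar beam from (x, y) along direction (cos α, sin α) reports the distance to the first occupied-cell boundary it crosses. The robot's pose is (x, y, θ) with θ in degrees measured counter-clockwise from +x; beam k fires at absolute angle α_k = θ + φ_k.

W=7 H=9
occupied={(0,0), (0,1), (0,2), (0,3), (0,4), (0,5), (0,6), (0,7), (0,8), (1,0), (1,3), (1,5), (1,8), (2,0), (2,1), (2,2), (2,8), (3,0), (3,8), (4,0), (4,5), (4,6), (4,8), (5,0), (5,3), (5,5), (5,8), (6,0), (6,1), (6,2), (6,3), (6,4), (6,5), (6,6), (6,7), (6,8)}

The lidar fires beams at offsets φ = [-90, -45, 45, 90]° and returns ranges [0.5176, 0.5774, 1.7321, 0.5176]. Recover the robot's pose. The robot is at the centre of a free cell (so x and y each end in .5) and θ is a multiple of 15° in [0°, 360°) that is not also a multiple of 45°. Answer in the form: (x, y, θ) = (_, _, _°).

(x, y, θ) = (5.5, 6.5, 75°)

The pose lattice has 27·16 = 432 candidates. Test each by forward raycasting.
  (3.5, 7.5, 330°): beam 1 = 4.0415 ≠ 0.5176 ✗
  (3.5, 7.5, 105°): beam 1 = 1.9319 ≠ 0.5176 ✗
  (4.5, 1.5, 195°): beam 1 = 6.7293 ≠ 0.5176 ✗
  (1.5, 4.5, 300°): beam 1 = 0.5774 ≠ 0.5176 ✗
  …
  (5.5, 6.5, 75°): r_1=0.5176, r_2=0.5774, r_3=1.7321, r_4=0.5176 — all match ✓
Unique over the lattice → pose = (5.5, 6.5, 75°).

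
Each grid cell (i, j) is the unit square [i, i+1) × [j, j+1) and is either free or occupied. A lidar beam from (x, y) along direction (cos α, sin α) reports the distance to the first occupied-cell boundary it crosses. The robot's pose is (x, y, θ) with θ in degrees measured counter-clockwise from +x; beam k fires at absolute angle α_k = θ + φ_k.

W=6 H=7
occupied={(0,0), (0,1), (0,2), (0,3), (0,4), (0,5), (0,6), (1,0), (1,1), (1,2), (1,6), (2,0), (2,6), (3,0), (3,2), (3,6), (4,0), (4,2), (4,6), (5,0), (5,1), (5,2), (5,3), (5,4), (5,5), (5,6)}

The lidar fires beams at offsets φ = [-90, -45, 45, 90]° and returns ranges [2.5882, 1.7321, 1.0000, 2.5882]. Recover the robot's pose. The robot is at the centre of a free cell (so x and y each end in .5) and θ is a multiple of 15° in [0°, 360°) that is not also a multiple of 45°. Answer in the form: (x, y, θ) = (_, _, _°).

(x, y, θ) = (2.5, 3.5, 195°)

The pose lattice has 16·16 = 256 candidates. Test each by forward raycasting.
  (4.5, 3.5, 240°): beam 1 = 4.0415 ≠ 2.5882 ✗
  (3.5, 5.5, 60°): beam 1 = 1.7321 ≠ 2.5882 ✗
  (3.5, 1.5, 195°): beam 1 = 0.5176 ≠ 2.5882 ✗
  (4.5, 1.5, 210°): beam 1 = 0.5774 ≠ 2.5882 ✗
  …
  (2.5, 3.5, 195°): r_1=2.5882, r_2=1.7321, r_3=1.0000, r_4=2.5882 — all match ✓
Unique over the lattice → pose = (2.5, 3.5, 195°).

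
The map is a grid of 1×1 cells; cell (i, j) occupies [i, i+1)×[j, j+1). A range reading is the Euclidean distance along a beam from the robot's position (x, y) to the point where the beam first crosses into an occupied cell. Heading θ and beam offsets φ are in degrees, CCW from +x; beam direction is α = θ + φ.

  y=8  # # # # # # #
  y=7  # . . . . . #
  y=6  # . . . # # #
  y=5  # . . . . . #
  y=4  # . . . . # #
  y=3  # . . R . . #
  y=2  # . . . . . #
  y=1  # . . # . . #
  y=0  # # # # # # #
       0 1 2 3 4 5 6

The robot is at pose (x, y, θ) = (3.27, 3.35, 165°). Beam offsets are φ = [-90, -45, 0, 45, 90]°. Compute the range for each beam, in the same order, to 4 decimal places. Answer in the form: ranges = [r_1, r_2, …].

ranges = [2.8205, 4.5400, 2.3501, 2.6212, 2.4329]

beam 1: φ=-90°, α=75°
  direction (0.2588, 0.9659); cell (3,3); t to first gridline: x 2.8205, y 0.6729 (then +3.8637 / +1.0353)
    (3,4) via y @ 0.6729
    (3,5) via y @ 1.7082
    (3,6) via y @ 2.7435
    (4,6) via x @ 2.8205  # hit
  → r_1 = 2.8205
beam 2: φ=-45°, α=120°
  direction (-0.5000, 0.8660); cell (3,3); t to first gridline: x 0.5400, y 0.7506 (then +2.0000 / +1.1547)
    (2,3) via x @ 0.5400
    (2,4) via y @ 0.7506
    (2,5) via y @ 1.9053
    (1,5) via x @ 2.5400
    (1,6) via y @ 3.0600
    (1,7) via y @ 4.2147
    (0,7) via x @ 4.5400  # hit
  → r_2 = 4.5400
beam 3: φ=0°, α=165°
  direction (-0.9659, 0.2588); cell (3,3); t to first gridline: x 0.2795, y 2.5114 (then +1.0353 / +3.8637)
    (2,3) via x @ 0.2795
    (1,3) via x @ 1.3148
    (0,3) via x @ 2.3501  # hit
  → r_3 = 2.3501
beam 4: φ=45°, α=210°
  direction (-0.8660, -0.5000); cell (3,3); t to first gridline: x 0.3118, y 0.7000 (then +1.1547 / +2.0000)
    (2,3) via x @ 0.3118
    (2,2) via y @ 0.7000
    (1,2) via x @ 1.4665
    (0,2) via x @ 2.6212  # hit
  → r_4 = 2.6212
beam 5: φ=90°, α=255°
  direction (-0.2588, -0.9659); cell (3,3); t to first gridline: x 1.0432, y 0.3623 (then +3.8637 / +1.0353)
    (3,2) via y @ 0.3623
    (2,2) via x @ 1.0432
    (2,1) via y @ 1.3976
    (2,0) via y @ 2.4329  # hit
  → r_5 = 2.4329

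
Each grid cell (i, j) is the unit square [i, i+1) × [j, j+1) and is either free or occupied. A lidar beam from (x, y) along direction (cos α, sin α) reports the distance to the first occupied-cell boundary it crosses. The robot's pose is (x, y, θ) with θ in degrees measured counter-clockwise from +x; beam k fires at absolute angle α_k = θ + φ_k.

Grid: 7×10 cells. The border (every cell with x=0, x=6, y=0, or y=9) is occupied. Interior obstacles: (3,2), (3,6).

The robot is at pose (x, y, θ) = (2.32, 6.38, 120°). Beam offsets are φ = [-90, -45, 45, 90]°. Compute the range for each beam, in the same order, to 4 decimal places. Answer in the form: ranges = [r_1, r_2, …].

ranges = [0.7852, 2.7124, 1.3666, 1.5242]

beam 1: φ=-90°, α=30°
  cosα=0.8660 sinα=0.5000 | (2,6) | tMaxX 0.7852 tMaxY 1.2400 | tΔX 1.1547 tΔY 2.0000
    t=0.7852 [x] (3,6) — stop
  → r_1 = 0.7852
beam 2: φ=-45°, α=75°
  cosα=0.2588 sinα=0.9659 | (2,6) | tMaxX 2.6273 tMaxY 0.6419 | tΔX 3.8637 tΔY 1.0353
    t=0.6419 [y] (2,7)
    t=1.6771 [y] (2,8)
    t=2.6273 [x] (3,8)
    t=2.7124 [y] (3,9) — stop
  → r_2 = 2.7124
beam 3: φ=45°, α=165°
  cosα=-0.9659 sinα=0.2588 | (2,6) | tMaxX 0.3313 tMaxY 2.3955 | tΔX 1.0353 tΔY 3.8637
    t=0.3313 [x] (1,6)
    t=1.3666 [x] (0,6) — stop
  → r_3 = 1.3666
beam 4: φ=90°, α=210°
  cosα=-0.8660 sinα=-0.5000 | (2,6) | tMaxX 0.3695 tMaxY 0.7600 | tΔX 1.1547 tΔY 2.0000
    t=0.3695 [x] (1,6)
    t=0.7600 [y] (1,5)
    t=1.5242 [x] (0,5) — stop
  → r_4 = 1.5242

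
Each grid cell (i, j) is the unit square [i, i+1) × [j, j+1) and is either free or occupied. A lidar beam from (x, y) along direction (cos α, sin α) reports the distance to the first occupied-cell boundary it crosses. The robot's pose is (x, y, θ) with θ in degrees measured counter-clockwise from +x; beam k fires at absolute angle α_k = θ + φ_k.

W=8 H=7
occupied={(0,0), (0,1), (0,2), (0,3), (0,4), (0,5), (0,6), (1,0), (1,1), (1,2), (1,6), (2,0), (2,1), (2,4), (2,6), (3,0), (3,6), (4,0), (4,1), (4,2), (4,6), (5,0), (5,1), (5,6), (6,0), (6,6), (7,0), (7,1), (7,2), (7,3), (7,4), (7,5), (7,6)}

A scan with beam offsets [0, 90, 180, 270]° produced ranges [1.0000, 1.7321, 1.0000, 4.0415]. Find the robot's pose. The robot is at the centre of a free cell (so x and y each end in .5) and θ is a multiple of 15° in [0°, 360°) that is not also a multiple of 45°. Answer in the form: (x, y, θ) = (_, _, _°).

(x, y, θ) = (3.5, 3.5, 120°)

The pose lattice has 23·16 = 368 candidates. Test each by forward raycasting.
  (5.5, 5.5, 255°): beam 1 = 2.5882 ≠ 1.0000 ✗
  (2.5, 2.5, 60°): beam 1 = 4.0415 ≠ 1.0000 ✗
  (1.5, 3.5, 210°): beam 1 = 0.5774 ≠ 1.0000 ✗
  …
  (3.5, 3.5, 120°): r_1=1.0000, r_2=1.7321, r_3=1.0000, r_4=4.0415 — all match ✓
Only this pose fits every beam.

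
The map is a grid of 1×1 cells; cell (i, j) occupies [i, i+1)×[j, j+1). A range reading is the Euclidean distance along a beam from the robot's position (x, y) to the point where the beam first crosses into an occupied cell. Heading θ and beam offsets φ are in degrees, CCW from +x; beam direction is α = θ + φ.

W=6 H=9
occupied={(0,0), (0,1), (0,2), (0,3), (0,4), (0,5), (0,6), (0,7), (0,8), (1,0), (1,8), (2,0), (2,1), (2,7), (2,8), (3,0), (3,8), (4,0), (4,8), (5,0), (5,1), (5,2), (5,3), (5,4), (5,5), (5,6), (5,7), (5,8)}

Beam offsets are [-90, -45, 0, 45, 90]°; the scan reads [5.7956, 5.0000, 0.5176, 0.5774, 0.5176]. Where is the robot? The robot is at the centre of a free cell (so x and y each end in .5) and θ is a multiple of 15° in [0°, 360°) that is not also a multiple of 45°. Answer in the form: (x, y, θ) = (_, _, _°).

The pose lattice has 26·16 = 416 candidates. Test each by forward raycasting.
  (3.5, 7.5, 300°): beam 1 = 0.5774 ≠ 5.7956 ✗
  (2.5, 2.5, 30°): beam 1 = 0.5774 ≠ 5.7956 ✗
  (3.5, 3.5, 165°): beam 1 = 4.6587 ≠ 5.7956 ✗
  (1.5, 3.5, 285°): beam 1 = 0.5176 ≠ 5.7956 ✗
  …
  (3.5, 1.5, 165°): r_1=5.7956, r_2=5.0000, r_3=0.5176, r_4=0.5774, r_5=0.5176 — all match ✓
No second candidate reproduces the full scan.

(x, y, θ) = (3.5, 1.5, 165°)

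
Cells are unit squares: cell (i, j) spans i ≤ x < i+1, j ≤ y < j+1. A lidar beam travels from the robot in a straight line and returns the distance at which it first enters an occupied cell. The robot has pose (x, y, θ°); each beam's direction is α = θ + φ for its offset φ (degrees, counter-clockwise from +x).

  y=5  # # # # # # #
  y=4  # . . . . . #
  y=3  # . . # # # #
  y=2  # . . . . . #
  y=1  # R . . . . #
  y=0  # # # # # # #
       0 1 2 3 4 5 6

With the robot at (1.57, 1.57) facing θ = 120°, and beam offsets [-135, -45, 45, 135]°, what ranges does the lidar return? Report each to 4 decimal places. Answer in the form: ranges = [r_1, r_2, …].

ranges = [2.2023, 3.5510, 0.5901, 0.5901]

beam 1: φ=-135°, α=345°
  direction (0.9659, -0.2588); cell (1,1); t to first gridline: x 0.4452, y 2.2023 (then +1.0353 / +3.8637)
    (2,1) via x @ 0.4452
    (3,1) via x @ 1.4804
    (3,0) via y @ 2.2023  # hit
  → r_1 = 2.2023
beam 2: φ=-45°, α=75°
  direction (0.2588, 0.9659); cell (1,1); t to first gridline: x 1.6614, y 0.4452 (then +3.8637 / +1.0353)
    (1,2) via y @ 0.4452
    (1,3) via y @ 1.4804
    (2,3) via x @ 1.6614
    (2,4) via y @ 2.5157
    (2,5) via y @ 3.5510  # hit
  → r_2 = 3.5510
beam 3: φ=45°, α=165°
  direction (-0.9659, 0.2588); cell (1,1); t to first gridline: x 0.5901, y 1.6614 (then +1.0353 / +3.8637)
    (0,1) via x @ 0.5901  # hit
  → r_3 = 0.5901
beam 4: φ=135°, α=255°
  direction (-0.2588, -0.9659); cell (1,1); t to first gridline: x 2.2023, y 0.5901 (then +3.8637 / +1.0353)
    (1,0) via y @ 0.5901  # hit
  → r_4 = 0.5901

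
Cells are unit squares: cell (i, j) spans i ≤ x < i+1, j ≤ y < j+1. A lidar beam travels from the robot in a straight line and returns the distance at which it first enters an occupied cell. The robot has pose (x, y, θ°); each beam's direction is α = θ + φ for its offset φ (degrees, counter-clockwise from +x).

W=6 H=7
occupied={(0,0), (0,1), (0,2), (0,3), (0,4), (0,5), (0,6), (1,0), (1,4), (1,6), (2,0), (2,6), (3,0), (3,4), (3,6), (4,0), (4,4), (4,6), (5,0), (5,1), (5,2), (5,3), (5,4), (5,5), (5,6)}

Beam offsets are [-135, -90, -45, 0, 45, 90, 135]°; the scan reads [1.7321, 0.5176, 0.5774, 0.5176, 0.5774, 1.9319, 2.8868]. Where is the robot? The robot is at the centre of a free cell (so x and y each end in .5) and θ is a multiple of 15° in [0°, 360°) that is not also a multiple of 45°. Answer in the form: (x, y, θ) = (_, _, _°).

The pose lattice has 17·16 = 272 candidates. Test each by forward raycasting.
  (3.5, 3.5, 15°): beam 1 = 2.8868 ≠ 1.7321 ✗
  (3.5, 3.5, 300°): beam 1 = 1.9319 ≠ 1.7321 ✗
  (2.5, 5.5, 165°): beam 1 = 1.0000 ≠ 1.7321 ✗
  …
  (1.5, 3.5, 165°): r_1=1.7321, r_2=0.5176, r_3=0.5774, r_4=0.5176, r_5=0.5774, r_6=1.9319, r_7=2.8868 — all match ✓
Unique over the lattice → pose = (1.5, 3.5, 165°).

(x, y, θ) = (1.5, 3.5, 165°)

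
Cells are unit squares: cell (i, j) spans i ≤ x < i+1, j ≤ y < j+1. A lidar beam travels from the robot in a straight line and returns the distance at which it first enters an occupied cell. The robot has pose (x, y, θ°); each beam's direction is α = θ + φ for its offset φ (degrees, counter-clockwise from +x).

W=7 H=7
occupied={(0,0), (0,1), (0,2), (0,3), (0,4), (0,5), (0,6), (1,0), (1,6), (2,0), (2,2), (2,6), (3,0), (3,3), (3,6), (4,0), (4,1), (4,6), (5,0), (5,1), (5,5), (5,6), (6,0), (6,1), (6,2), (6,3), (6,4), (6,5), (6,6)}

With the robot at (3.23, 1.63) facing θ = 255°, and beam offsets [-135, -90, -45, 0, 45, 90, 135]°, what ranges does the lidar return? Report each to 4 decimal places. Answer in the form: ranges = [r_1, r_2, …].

ranges = [0.4600, 2.3087, 1.2600, 0.6522, 0.7275, 0.7972, 3.1985]

beam 1: φ=-135°, α=120°
  cosα=-0.5000 sinα=0.8660 | (3,1) | tMaxX 0.4600 tMaxY 0.4272 | tΔX 2.0000 tΔY 1.1547
    t=0.4272 [y] (3,2)
    t=0.4600 [x] (2,2) — stop
  → r_1 = 0.4600
beam 2: φ=-90°, α=165°
  cosα=-0.9659 sinα=0.2588 | (3,1) | tMaxX 0.2381 tMaxY 1.4296 | tΔX 1.0353 tΔY 3.8637
    t=0.2381 [x] (2,1)
    t=1.2734 [x] (1,1)
    t=1.4296 [y] (1,2)
    t=2.3087 [x] (0,2) — stop
  → r_2 = 2.3087
beam 3: φ=-45°, α=210°
  cosα=-0.8660 sinα=-0.5000 | (3,1) | tMaxX 0.2656 tMaxY 1.2600 | tΔX 1.1547 tΔY 2.0000
    t=0.2656 [x] (2,1)
    t=1.2600 [y] (2,0) — stop
  → r_3 = 1.2600
beam 4: φ=0°, α=255°
  cosα=-0.2588 sinα=-0.9659 | (3,1) | tMaxX 0.8887 tMaxY 0.6522 | tΔX 3.8637 tΔY 1.0353
    t=0.6522 [y] (3,0) — stop
  → r_4 = 0.6522
beam 5: φ=45°, α=300°
  cosα=0.5000 sinα=-0.8660 | (3,1) | tMaxX 1.5400 tMaxY 0.7275 | tΔX 2.0000 tΔY 1.1547
    t=0.7275 [y] (3,0) — stop
  → r_5 = 0.7275
beam 6: φ=90°, α=345°
  cosα=0.9659 sinα=-0.2588 | (3,1) | tMaxX 0.7972 tMaxY 2.4341 | tΔX 1.0353 tΔY 3.8637
    t=0.7972 [x] (4,1) — stop
  → r_6 = 0.7972
beam 7: φ=135°, α=30°
  cosα=0.8660 sinα=0.5000 | (3,1) | tMaxX 0.8891 tMaxY 0.7400 | tΔX 1.1547 tΔY 2.0000
    t=0.7400 [y] (3,2)
    t=0.8891 [x] (4,2)
    t=2.0438 [x] (5,2)
    t=2.7400 [y] (5,3)
    t=3.1985 [x] (6,3) — stop
  → r_7 = 3.1985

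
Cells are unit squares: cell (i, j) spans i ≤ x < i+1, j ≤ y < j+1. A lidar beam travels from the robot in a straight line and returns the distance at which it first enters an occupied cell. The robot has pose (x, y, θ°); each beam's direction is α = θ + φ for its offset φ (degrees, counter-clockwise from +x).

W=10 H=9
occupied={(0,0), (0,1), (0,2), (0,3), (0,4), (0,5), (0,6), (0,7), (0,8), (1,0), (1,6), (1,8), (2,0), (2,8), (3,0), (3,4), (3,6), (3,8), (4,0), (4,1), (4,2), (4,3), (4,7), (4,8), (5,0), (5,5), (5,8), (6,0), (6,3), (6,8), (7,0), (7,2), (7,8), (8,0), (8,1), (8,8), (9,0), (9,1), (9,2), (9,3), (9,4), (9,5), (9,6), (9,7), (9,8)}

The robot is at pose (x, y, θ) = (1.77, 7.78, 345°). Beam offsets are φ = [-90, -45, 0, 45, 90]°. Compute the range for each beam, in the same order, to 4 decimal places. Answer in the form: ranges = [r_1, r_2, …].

ranges = [0.8075, 3.2101, 2.3087, 0.4400, 0.2278]

beam 1: φ=-90°, α=255°
  d=(-0.2588,-0.9659)  start (1,7)  tX=2.9751 tY=0.8075  stride 1/|dx|=3.8637 1/|dy|=1.0353
    cross y-line → (1,6), t=0.8075 (wall)
  → r_1 = 0.8075
beam 2: φ=-45°, α=300°
  d=(0.5000,-0.8660)  start (1,7)  tX=0.4600 tY=0.9007  stride 1/|dx|=2.0000 1/|dy|=1.1547
    cross x-line → (2,7), t=0.4600
    cross y-line → (2,6), t=0.9007
    cross y-line → (2,5), t=2.0554
    cross x-line → (3,5), t=2.4600
    cross y-line → (3,4), t=3.2101 (wall)
  → r_2 = 3.2101
beam 3: φ=0°, α=345°
  d=(0.9659,-0.2588)  start (1,7)  tX=0.2381 tY=3.0137  stride 1/|dx|=1.0353 1/|dy|=3.8637
    cross x-line → (2,7), t=0.2381
    cross x-line → (3,7), t=1.2734
    cross x-line → (4,7), t=2.3087 (wall)
  → r_3 = 2.3087
beam 4: φ=45°, α=30°
  d=(0.8660,0.5000)  start (1,7)  tX=0.2656 tY=0.4400  stride 1/|dx|=1.1547 1/|dy|=2.0000
    cross x-line → (2,7), t=0.2656
    cross y-line → (2,8), t=0.4400 (wall)
  → r_4 = 0.4400
beam 5: φ=90°, α=75°
  d=(0.2588,0.9659)  start (1,7)  tX=0.8887 tY=0.2278  stride 1/|dx|=3.8637 1/|dy|=1.0353
    cross y-line → (1,8), t=0.2278 (wall)
  → r_5 = 0.2278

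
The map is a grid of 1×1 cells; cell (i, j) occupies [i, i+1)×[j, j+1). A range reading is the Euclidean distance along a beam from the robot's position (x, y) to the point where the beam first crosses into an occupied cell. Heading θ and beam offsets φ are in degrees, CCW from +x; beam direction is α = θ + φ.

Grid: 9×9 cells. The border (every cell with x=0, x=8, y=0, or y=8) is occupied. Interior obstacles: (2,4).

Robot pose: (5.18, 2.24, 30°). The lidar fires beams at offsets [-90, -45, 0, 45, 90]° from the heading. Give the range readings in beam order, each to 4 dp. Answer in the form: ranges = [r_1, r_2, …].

ranges = [1.4318, 2.9195, 3.2563, 5.9632, 6.6511]

beam 1: φ=-90°, α=300°
  cosα=0.5000 sinα=-0.8660 | (5,2) | tMaxX 1.6400 tMaxY 0.2771 | tΔX 2.0000 tΔY 1.1547
    t=0.2771 [y] (5,1)
    t=1.4318 [y] (5,0) — stop
  → r_1 = 1.4318
beam 2: φ=-45°, α=345°
  cosα=0.9659 sinα=-0.2588 | (5,2) | tMaxX 0.8489 tMaxY 0.9273 | tΔX 1.0353 tΔY 3.8637
    t=0.8489 [x] (6,2)
    t=0.9273 [y] (6,1)
    t=1.8842 [x] (7,1)
    t=2.9195 [x] (8,1) — stop
  → r_2 = 2.9195
beam 3: φ=0°, α=30°
  cosα=0.8660 sinα=0.5000 | (5,2) | tMaxX 0.9469 tMaxY 1.5200 | tΔX 1.1547 tΔY 2.0000
    t=0.9469 [x] (6,2)
    t=1.5200 [y] (6,3)
    t=2.1016 [x] (7,3)
    t=3.2563 [x] (8,3) — stop
  → r_3 = 3.2563
beam 4: φ=45°, α=75°
  cosα=0.2588 sinα=0.9659 | (5,2) | tMaxX 3.1682 tMaxY 0.7868 | tΔX 3.8637 tΔY 1.0353
    t=0.7868 [y] (5,3)
    t=1.8221 [y] (5,4)
    t=2.8574 [y] (5,5)
    t=3.1682 [x] (6,5)
    t=3.8926 [y] (6,6)
    t=4.9279 [y] (6,7)
    t=5.9632 [y] (6,8) — stop
  → r_4 = 5.9632
beam 5: φ=90°, α=120°
  cosα=-0.5000 sinα=0.8660 | (5,2) | tMaxX 0.3600 tMaxY 0.8776 | tΔX 2.0000 tΔY 1.1547
    t=0.3600 [x] (4,2)
    t=0.8776 [y] (4,3)
    t=2.0323 [y] (4,4)
    t=2.3600 [x] (3,4)
    t=3.1870 [y] (3,5)
    t=4.3417 [y] (3,6)
    t=4.3600 [x] (2,6)
    t=5.4964 [y] (2,7)
    t=6.3600 [x] (1,7)
    t=6.6511 [y] (1,8) — stop
  → r_5 = 6.6511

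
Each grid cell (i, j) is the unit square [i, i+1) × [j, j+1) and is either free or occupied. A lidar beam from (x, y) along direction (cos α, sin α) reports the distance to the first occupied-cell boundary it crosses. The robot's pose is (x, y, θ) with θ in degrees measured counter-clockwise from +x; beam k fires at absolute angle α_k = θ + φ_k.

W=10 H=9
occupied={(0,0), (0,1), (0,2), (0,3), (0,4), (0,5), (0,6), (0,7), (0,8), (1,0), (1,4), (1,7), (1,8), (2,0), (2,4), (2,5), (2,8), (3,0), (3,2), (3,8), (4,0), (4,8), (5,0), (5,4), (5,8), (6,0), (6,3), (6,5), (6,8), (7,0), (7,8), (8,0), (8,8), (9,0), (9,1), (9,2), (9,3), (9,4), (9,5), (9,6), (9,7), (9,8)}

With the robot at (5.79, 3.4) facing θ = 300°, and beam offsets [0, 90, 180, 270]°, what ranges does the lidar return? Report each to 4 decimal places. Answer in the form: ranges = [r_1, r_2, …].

beam 1: φ=0°, α=300°
  direction (0.5000, -0.8660); cell (5,3); t to first gridline: x 0.4200, y 0.4619 (then +2.0000 / +1.1547)
    (6,3) via x @ 0.4200  # hit
  → r_1 = 0.4200
beam 2: φ=90°, α=30°
  direction (0.8660, 0.5000); cell (5,3); t to first gridline: x 0.2425, y 1.2000 (then +1.1547 / +2.0000)
    (6,3) via x @ 0.2425  # hit
  → r_2 = 0.2425
beam 3: φ=180°, α=120°
  direction (-0.5000, 0.8660); cell (5,3); t to first gridline: x 1.5800, y 0.6928 (then +2.0000 / +1.1547)
    (5,4) via y @ 0.6928  # hit
  → r_3 = 0.6928
beam 4: φ=270°, α=210°
  direction (-0.8660, -0.5000); cell (5,3); t to first gridline: x 0.9122, y 0.8000 (then +1.1547 / +2.0000)
    (5,2) via y @ 0.8000
    (4,2) via x @ 0.9122
    (3,2) via x @ 2.0669  # hit
  → r_4 = 2.0669

ranges = [0.4200, 0.2425, 0.6928, 2.0669]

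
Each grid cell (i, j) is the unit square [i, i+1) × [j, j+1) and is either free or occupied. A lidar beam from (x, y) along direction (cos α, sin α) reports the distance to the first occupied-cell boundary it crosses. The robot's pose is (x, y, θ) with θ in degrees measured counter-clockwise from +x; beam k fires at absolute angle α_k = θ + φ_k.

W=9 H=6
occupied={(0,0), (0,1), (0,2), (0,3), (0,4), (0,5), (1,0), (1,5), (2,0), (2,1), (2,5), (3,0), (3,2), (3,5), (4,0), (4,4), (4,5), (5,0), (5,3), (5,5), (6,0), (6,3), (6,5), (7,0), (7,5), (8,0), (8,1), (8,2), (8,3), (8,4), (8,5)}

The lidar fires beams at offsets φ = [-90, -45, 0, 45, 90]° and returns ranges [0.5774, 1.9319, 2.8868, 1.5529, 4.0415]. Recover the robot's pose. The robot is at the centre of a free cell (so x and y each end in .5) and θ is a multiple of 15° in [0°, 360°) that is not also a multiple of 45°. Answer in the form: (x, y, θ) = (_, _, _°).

The pose lattice has 23·16 = 368 candidates. Test each by forward raycasting.
  (7.5, 1.5, 330°): beam 2 = 0.5176 ≠ 1.9319 ✗
  (4.5, 2.5, 150°): beam 1 = 1.0000 ≠ 0.5774 ✗
  (4.5, 1.5, 255°): beam 1 = 1.5529 ≠ 0.5774 ✗
  (2.5, 2.5, 30°): beam 2 = 0.5176 ≠ 1.9319 ✗
  (5.5, 2.5, 105°): beam 1 = 2.5882 ≠ 0.5774 ✗
  …
  (3.5, 4.5, 210°): r_1=0.5774, r_2=1.9319, r_3=2.8868, r_4=1.5529, r_5=4.0415 — all match ✓
Unique over the lattice → pose = (3.5, 4.5, 210°).

(x, y, θ) = (3.5, 4.5, 210°)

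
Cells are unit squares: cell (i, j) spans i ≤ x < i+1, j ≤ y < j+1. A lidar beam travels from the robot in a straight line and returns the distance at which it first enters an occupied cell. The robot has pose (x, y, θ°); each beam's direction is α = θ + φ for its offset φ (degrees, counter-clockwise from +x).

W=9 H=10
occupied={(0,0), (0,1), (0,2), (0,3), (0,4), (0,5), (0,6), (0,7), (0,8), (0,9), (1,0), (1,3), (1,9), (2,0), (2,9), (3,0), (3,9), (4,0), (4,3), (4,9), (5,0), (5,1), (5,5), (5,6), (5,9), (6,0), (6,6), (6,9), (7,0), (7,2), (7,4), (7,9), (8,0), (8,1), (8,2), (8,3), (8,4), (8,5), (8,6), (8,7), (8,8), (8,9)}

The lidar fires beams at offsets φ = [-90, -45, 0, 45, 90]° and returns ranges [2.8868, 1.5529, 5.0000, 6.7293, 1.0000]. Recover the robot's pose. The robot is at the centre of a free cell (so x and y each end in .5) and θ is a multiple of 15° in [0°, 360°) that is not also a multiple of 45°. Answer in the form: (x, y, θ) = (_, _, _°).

The pose lattice has 48·16 = 768 candidates. Test each by forward raycasting.
  (7.5, 1.5, 120°): beam 1 = 0.5774 ≠ 2.8868 ✗
  (6.5, 2.5, 105°): beam 1 = 0.5176 ≠ 2.8868 ✗
  (5.5, 3.5, 15°): beam 1 = 1.5529 ≠ 2.8868 ✗
  (7.5, 8.5, 165°): beam 1 = 0.5176 ≠ 2.8868 ✗
  …
  (5.5, 2.5, 60°): r_1=2.8868, r_2=1.5529, r_3=5.0000, r_4=6.7293, r_5=1.0000 — all match ✓
Only this pose fits every beam.

(x, y, θ) = (5.5, 2.5, 60°)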